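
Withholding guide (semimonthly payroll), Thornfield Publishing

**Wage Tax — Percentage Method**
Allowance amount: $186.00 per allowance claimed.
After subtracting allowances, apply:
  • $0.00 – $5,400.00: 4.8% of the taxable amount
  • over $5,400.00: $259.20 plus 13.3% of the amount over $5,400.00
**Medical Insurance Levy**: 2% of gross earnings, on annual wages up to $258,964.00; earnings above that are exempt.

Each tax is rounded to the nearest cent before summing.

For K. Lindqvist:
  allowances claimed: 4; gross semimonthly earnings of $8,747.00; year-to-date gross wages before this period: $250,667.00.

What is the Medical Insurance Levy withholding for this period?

Medical Insurance Levy: cap $258,964.00 − YTD $250,667.00 = $8,297.00 subject; 2% × $8,297.00 = $165.94

$165.94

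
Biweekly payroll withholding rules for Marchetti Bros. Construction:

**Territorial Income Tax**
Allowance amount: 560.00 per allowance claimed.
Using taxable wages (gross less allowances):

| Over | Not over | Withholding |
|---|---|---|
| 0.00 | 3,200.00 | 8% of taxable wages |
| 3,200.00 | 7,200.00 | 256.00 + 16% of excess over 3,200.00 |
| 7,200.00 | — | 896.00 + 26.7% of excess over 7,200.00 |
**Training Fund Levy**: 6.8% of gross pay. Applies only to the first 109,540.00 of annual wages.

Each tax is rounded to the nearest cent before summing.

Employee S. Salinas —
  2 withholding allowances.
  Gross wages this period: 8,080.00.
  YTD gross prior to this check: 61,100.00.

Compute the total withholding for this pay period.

Territorial Income Tax: taxable = 8,080.00 − 2×560.00 = 6,960.00
  256.00 + 16% × (6,960.00 − 3,200.00) = 256.00 + 16% × 3,760.00 = 857.60
Training Fund Levy: 6.8% × 8,080.00 = 549.44
Total: 857.60 + 549.44 = 1,407.04

1,407.04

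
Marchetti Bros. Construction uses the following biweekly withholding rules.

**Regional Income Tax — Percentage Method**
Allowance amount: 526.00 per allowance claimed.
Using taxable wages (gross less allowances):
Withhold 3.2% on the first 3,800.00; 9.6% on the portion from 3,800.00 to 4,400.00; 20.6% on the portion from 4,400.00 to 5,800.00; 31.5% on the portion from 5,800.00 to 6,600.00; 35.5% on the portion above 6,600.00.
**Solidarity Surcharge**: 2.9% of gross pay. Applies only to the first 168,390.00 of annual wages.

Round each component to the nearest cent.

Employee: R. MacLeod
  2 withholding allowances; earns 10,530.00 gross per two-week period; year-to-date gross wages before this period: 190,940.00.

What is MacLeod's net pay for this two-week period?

Regional Income Tax: taxable = 10,530.00 − 2×526.00 = 9,478.00
  719.60 + 35.5% × (9,478.00 − 6,600.00) = 719.60 + 35.5% × 2,878.00 = 1,741.29
Solidarity Surcharge: YTD 190,940.00 ≥ cap 168,390.00 → 0.00
Total withheld: 1,741.29 + 0.00 = 1,741.29
Net pay: 10,530.00 − 1,741.29 = 8,788.71

8,788.71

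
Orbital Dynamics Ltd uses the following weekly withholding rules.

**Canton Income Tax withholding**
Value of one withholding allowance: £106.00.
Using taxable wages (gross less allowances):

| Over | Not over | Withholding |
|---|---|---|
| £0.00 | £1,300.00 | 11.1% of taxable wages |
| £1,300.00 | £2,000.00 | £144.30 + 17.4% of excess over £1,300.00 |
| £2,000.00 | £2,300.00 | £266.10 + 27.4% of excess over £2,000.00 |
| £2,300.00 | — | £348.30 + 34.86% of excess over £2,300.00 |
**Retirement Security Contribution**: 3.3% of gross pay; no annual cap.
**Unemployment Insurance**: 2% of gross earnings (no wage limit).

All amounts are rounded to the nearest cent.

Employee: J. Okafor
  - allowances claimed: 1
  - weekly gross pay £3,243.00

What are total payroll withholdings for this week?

£811.96

Canton Income Tax: taxable = £3,243.00 − 1×£106.00 = £3,137.00
  £348.30 + 34.86% × (£3,137.00 − £2,300.00) = £348.30 + 34.86% × £837.00 = £640.08
Retirement Security Contribution: 3.3% × £3,243.00 = £107.02
Unemployment Insurance: 2% × £3,243.00 = £64.86
Total: £640.08 + £107.02 + £64.86 = £811.96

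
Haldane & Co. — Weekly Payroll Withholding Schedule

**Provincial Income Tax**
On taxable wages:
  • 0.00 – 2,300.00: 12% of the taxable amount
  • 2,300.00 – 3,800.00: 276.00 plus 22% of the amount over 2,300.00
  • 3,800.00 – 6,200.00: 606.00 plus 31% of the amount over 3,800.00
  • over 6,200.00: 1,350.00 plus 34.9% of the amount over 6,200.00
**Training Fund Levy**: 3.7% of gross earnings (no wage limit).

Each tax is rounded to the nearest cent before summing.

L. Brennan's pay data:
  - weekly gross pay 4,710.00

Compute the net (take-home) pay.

Provincial Income Tax: taxable = 4,710.00
  606.00 + 31% × (4,710.00 − 3,800.00) = 606.00 + 31% × 910.00 = 888.10
Training Fund Levy: 3.7% × 4,710.00 = 174.27
Total withheld: 888.10 + 174.27 = 1,062.37
Net pay: 4,710.00 − 1,062.37 = 3,647.63

3,647.63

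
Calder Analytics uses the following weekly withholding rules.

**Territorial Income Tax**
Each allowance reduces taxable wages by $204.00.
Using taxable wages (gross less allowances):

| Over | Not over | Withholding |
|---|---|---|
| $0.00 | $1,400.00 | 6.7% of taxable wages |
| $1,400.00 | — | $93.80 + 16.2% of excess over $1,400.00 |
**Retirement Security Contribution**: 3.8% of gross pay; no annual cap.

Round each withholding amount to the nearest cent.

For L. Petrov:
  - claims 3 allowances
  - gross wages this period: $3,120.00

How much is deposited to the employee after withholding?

Territorial Income Tax: taxable = $3,120.00 − 3×$204.00 = $2,508.00
  $93.80 + 16.2% × ($2,508.00 − $1,400.00) = $93.80 + 16.2% × $1,108.00 = $273.30
Retirement Security Contribution: 3.8% × $3,120.00 = $118.56
Total withheld: $273.30 + $118.56 = $391.86
Net pay: $3,120.00 − $391.86 = $2,728.14

$2,728.14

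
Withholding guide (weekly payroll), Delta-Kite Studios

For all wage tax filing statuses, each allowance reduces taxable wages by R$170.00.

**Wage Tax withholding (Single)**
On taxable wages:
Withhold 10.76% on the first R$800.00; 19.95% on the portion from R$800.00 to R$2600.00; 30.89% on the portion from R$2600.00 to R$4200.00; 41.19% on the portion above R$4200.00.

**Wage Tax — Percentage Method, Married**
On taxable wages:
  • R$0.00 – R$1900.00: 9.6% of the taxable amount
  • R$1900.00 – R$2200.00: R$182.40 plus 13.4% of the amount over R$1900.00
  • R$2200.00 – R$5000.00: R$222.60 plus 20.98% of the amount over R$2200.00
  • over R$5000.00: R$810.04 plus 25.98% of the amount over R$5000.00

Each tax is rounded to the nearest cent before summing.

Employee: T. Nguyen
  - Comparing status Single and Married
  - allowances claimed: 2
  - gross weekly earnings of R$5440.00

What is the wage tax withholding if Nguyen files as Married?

R$836.02

Wage Tax (Married): taxable = R$5440.00 − 2×R$170.00 = R$5100.00
  R$810.04 + 25.98% × (R$5100.00 − R$5000.00) = R$810.04 + 25.98% × R$100.00 = R$836.02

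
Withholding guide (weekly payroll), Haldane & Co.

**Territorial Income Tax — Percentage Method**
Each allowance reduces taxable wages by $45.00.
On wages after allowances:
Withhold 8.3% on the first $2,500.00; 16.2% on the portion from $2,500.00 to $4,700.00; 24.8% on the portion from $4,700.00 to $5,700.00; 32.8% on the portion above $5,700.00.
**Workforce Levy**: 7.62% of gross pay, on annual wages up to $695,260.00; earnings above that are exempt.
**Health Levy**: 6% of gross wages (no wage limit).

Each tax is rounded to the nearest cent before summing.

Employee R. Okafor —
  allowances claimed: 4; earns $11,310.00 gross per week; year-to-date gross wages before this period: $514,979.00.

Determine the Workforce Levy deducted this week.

$861.82

Workforce Levy: 7.62% × $11,310.00 = $861.82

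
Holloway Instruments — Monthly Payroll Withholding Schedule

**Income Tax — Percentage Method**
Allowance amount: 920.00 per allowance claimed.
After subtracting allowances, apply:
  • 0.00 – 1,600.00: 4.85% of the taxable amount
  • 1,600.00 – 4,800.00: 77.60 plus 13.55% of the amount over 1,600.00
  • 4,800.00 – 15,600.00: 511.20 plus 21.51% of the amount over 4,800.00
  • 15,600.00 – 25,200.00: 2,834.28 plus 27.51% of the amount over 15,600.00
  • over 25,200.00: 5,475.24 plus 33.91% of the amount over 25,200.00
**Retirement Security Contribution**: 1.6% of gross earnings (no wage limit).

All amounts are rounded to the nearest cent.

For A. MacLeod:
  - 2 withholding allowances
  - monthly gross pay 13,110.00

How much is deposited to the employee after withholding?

10,997.34

Income Tax: taxable = 13,110.00 − 2×920.00 = 11,270.00
  511.20 + 21.51% × (11,270.00 − 4,800.00) = 511.20 + 21.51% × 6,470.00 = 1,902.90
Retirement Security Contribution: 1.6% × 13,110.00 = 209.76
Total withheld: 1,902.90 + 209.76 = 2,112.66
Net pay: 13,110.00 − 2,112.66 = 10,997.34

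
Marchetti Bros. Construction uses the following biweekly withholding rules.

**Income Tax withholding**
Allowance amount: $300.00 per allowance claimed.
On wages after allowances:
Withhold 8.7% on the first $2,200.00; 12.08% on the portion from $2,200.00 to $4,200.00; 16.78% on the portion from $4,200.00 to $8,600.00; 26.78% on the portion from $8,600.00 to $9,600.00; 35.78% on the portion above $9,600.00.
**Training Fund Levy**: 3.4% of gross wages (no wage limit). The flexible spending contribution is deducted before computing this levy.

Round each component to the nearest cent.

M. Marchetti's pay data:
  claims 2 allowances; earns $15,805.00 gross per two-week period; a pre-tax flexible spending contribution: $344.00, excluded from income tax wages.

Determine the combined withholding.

Income Tax: taxable = $15,805.00 − $344.00 − 2×$300.00 = $14,861.00
  $1,439.12 + 35.78% × ($14,861.00 − $9,600.00) = $1,439.12 + 35.78% × $5,261.00 = $3,321.51
Training Fund Levy: 3.4% × $15,461.00 = $525.67
Total: $3,321.51 + $525.67 = $3,847.18

$3,847.18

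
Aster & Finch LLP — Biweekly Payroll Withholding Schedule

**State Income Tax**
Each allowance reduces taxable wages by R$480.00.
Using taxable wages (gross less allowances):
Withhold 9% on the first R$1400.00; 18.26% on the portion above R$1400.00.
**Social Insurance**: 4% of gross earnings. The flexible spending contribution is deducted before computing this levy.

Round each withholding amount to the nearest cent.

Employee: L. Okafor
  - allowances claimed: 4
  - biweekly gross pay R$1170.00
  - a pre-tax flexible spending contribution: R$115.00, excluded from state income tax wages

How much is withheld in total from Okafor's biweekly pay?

R$42.20

State Income Tax: taxable = R$1170.00 − R$115.00 − 4×R$480.00 = R$-865.00
  Taxable ≤ 0 → R$0.00
Social Insurance: 4% × R$1055.00 = R$42.20
Total: R$0.00 + R$42.20 = R$42.20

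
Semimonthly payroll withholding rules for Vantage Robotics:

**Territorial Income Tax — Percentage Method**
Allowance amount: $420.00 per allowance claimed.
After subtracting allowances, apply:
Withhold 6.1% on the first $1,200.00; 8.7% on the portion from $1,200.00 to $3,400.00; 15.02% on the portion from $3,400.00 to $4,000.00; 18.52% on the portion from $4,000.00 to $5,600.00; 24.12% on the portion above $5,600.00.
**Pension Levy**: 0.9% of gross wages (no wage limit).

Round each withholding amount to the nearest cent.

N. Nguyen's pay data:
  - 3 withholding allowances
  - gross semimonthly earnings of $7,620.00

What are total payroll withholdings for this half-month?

$902.93

Territorial Income Tax: taxable = $7,620.00 − 3×$420.00 = $6,360.00
  $651.04 + 24.12% × ($6,360.00 − $5,600.00) = $651.04 + 24.12% × $760.00 = $834.35
Pension Levy: 0.9% × $7,620.00 = $68.58
Total: $834.35 + $68.58 = $902.93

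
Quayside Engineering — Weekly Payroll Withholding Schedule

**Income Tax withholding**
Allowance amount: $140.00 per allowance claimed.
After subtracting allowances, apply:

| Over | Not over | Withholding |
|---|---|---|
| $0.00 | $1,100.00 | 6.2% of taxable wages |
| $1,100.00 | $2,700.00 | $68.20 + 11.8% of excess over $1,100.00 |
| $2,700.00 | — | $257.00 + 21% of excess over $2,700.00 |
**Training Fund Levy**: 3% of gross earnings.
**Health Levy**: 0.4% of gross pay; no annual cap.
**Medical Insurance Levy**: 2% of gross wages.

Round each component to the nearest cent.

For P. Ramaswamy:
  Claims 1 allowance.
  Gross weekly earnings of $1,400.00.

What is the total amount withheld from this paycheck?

Income Tax: taxable = $1,400.00 − 1×$140.00 = $1,260.00
  $68.20 + 11.8% × ($1,260.00 − $1,100.00) = $68.20 + 11.8% × $160.00 = $87.08
Training Fund Levy: 3% × $1,400.00 = $42.00
Health Levy: 0.4% × $1,400.00 = $5.60
Medical Insurance Levy: 2% × $1,400.00 = $28.00
Total: $87.08 + $42.00 + $5.60 + $28.00 = $162.68

$162.68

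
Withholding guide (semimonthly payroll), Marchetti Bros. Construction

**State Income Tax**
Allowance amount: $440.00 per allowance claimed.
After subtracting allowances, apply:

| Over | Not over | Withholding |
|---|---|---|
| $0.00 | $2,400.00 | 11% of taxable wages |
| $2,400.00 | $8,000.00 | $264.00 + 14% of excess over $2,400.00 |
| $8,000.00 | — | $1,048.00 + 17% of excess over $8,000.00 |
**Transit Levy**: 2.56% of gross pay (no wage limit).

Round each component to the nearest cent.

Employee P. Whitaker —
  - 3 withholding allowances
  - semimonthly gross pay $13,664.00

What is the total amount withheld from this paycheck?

$2,136.28

State Income Tax: taxable = $13,664.00 − 3×$440.00 = $12,344.00
  $1,048.00 + 17% × ($12,344.00 − $8,000.00) = $1,048.00 + 17% × $4,344.00 = $1,786.48
Transit Levy: 2.56% × $13,664.00 = $349.80
Total: $1,786.48 + $349.80 = $2,136.28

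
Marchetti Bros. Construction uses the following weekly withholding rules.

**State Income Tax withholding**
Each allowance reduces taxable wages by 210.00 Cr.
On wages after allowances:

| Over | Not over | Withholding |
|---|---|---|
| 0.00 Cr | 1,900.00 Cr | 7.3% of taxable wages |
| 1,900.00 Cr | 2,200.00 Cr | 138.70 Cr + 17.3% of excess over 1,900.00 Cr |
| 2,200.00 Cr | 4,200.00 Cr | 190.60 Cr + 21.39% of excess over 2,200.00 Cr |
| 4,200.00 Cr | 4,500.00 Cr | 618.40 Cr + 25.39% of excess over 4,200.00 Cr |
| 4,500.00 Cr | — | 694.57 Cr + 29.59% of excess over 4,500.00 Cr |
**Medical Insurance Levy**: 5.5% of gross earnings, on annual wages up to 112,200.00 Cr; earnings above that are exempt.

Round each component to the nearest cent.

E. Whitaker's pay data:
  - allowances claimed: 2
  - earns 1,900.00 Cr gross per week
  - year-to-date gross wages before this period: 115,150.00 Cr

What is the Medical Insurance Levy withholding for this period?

0.00 Cr

Medical Insurance Levy: YTD 115,150.00 Cr ≥ cap 112,200.00 Cr → 0.00 Cr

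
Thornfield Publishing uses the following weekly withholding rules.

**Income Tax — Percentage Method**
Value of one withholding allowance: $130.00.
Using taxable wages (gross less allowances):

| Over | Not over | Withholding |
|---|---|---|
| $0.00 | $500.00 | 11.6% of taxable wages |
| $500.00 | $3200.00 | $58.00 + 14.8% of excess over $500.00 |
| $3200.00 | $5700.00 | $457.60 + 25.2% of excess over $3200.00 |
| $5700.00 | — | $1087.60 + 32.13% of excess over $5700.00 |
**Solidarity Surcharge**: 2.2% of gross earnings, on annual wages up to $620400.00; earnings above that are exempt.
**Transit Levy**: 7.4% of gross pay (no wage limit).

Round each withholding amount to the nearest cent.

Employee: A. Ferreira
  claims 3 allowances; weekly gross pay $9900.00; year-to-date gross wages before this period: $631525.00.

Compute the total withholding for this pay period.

Income Tax: taxable = $9900.00 − 3×$130.00 = $9510.00
  $1087.60 + 32.13% × ($9510.00 − $5700.00) = $1087.60 + 32.13% × $3810.00 = $2311.75
Solidarity Surcharge: YTD $631525.00 ≥ cap $620400.00 → $0.00
Transit Levy: 7.4% × $9900.00 = $732.60
Total: $2311.75 + $0.00 + $732.60 = $3044.35

$3044.35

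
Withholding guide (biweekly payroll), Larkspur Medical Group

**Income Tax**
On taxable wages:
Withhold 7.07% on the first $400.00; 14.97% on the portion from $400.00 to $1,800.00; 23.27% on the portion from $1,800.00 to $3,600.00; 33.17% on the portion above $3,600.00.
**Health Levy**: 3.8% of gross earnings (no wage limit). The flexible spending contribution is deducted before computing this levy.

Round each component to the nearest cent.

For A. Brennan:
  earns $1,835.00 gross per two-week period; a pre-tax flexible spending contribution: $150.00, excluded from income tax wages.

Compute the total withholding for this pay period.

Income Tax: taxable = $1,835.00 − $150.00 = $1,685.00
  $28.28 + 14.97% × ($1,685.00 − $400.00) = $28.28 + 14.97% × $1,285.00 = $220.64
Health Levy: 3.8% × $1,685.00 = $64.03
Total: $220.64 + $64.03 = $284.67

$284.67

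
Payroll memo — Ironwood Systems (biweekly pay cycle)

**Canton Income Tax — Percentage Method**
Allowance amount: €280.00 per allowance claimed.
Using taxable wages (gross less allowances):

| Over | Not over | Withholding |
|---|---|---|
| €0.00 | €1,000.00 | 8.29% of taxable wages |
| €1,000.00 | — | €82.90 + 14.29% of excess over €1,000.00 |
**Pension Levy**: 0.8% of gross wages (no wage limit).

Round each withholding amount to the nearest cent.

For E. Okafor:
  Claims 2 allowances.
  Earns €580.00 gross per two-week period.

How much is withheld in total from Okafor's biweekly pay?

Canton Income Tax: taxable = €580.00 − 2×€280.00 = €20.00
  8.29% × €20.00 = €1.66
Pension Levy: 0.8% × €580.00 = €4.64
Total: €1.66 + €4.64 = €6.30

€6.30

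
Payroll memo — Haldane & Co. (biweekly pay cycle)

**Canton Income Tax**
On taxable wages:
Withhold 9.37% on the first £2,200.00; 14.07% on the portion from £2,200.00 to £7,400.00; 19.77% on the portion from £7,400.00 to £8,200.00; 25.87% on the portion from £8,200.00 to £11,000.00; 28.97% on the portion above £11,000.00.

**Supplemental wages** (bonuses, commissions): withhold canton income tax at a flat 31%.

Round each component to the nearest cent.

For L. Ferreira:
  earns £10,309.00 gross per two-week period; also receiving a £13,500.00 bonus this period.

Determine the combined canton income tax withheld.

Canton Income Tax: taxable = £10,309.00
  £1,095.94 + 25.87% × (£10,309.00 − £8,200.00) = £1,095.94 + 25.87% × £2,109.00 = £1,641.54
Supplemental (31% flat on bonus): 31% × £13,500.00 = £4,185.00
Total canton income tax: £1,641.54 + £4,185.00 = £5,826.54

£5,826.54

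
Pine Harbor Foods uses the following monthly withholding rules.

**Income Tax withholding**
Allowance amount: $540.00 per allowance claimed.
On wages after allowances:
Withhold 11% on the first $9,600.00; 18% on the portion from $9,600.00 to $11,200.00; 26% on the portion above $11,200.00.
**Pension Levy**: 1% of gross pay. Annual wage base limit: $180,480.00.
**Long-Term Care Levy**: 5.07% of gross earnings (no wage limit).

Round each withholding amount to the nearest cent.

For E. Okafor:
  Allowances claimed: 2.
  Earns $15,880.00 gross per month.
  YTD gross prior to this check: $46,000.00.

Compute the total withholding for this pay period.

Income Tax: taxable = $15,880.00 − 2×$540.00 = $14,800.00
  $1,344.00 + 26% × ($14,800.00 − $11,200.00) = $1,344.00 + 26% × $3,600.00 = $2,280.00
Pension Levy: 1% × $15,880.00 = $158.80
Long-Term Care Levy: 5.07% × $15,880.00 = $805.12
Total: $2,280.00 + $158.80 + $805.12 = $3,243.92

$3,243.92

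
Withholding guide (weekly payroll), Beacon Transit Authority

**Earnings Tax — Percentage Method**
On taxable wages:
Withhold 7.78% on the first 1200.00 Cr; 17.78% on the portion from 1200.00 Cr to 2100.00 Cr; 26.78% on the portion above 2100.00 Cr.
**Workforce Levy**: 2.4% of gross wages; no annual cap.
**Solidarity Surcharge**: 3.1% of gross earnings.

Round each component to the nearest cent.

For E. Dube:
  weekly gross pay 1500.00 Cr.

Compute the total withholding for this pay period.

229.20 Cr

Earnings Tax: taxable = 1500.00 Cr
  93.36 Cr + 17.78% × (1500.00 Cr − 1200.00 Cr) = 93.36 Cr + 17.78% × 300.00 Cr = 146.70 Cr
Workforce Levy: 2.4% × 1500.00 Cr = 36.00 Cr
Solidarity Surcharge: 3.1% × 1500.00 Cr = 46.50 Cr
Total: 146.70 Cr + 36.00 Cr + 46.50 Cr = 229.20 Cr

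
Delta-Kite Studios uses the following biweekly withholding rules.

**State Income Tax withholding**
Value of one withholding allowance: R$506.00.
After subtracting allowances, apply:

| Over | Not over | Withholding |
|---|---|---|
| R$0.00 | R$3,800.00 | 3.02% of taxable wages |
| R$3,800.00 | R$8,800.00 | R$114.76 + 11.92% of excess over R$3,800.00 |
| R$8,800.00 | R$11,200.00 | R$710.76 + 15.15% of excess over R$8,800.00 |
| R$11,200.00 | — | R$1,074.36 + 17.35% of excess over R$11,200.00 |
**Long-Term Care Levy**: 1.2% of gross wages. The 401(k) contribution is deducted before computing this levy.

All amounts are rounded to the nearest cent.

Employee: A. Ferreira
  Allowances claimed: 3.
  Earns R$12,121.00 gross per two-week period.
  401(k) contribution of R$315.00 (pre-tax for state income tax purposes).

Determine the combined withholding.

State Income Tax: taxable = R$12,121.00 − R$315.00 − 3×R$506.00 = R$10,288.00
  R$710.76 + 15.15% × (R$10,288.00 − R$8,800.00) = R$710.76 + 15.15% × R$1,488.00 = R$936.19
Long-Term Care Levy: 1.2% × R$11,806.00 = R$141.67
Total: R$936.19 + R$141.67 = R$1,077.86

R$1,077.86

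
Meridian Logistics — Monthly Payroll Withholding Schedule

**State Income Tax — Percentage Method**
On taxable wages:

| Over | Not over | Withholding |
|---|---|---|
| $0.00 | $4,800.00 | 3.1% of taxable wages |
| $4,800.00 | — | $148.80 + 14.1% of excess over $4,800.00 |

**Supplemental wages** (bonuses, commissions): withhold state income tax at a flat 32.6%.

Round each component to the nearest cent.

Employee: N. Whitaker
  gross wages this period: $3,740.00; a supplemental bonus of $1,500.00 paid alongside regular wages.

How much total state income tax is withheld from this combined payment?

State Income Tax: taxable = $3,740.00
  3.1% × $3,740.00 = $115.94
Supplemental (32.6% flat on bonus): 32.6% × $1,500.00 = $489.00
Total state income tax: $115.94 + $489.00 = $604.94

$604.94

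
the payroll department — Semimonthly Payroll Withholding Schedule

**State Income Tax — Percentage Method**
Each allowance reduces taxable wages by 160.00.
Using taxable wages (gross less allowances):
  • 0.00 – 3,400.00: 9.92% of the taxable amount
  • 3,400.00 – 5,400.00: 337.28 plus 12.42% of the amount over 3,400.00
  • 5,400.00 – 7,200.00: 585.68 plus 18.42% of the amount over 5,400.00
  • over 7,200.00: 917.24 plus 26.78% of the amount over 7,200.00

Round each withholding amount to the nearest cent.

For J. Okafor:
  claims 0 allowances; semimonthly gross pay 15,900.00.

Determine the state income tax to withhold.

State Income Tax: taxable = 15,900.00
  917.24 + 26.78% × (15,900.00 − 7,200.00) = 917.24 + 26.78% × 8,700.00 = 3,247.10

3,247.10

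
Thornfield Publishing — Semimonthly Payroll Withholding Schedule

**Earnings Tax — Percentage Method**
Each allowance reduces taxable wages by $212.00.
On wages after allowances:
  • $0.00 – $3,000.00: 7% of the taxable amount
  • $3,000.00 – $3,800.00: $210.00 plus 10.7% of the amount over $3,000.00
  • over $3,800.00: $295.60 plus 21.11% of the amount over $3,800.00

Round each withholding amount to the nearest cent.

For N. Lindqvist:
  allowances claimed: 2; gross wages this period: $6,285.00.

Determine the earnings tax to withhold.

$730.68

Earnings Tax: taxable = $6,285.00 − 2×$212.00 = $5,861.00
  $295.60 + 21.11% × ($5,861.00 − $3,800.00) = $295.60 + 21.11% × $2,061.00 = $730.68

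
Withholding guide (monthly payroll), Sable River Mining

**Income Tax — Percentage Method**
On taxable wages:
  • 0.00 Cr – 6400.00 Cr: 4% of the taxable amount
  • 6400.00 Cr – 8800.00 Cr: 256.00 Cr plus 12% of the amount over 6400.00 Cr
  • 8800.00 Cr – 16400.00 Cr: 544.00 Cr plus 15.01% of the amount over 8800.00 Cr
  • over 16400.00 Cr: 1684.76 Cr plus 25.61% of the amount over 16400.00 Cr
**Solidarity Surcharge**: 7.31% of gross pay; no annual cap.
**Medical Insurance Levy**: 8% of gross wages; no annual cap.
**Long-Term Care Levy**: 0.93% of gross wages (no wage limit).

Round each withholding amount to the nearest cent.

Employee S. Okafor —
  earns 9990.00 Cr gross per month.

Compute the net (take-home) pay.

7645.00 Cr

Income Tax: taxable = 9990.00 Cr
  544.00 Cr + 15.01% × (9990.00 Cr − 8800.00 Cr) = 544.00 Cr + 15.01% × 1190.00 Cr = 722.62 Cr
Solidarity Surcharge: 7.31% × 9990.00 Cr = 730.27 Cr
Medical Insurance Levy: 8% × 9990.00 Cr = 799.20 Cr
Long-Term Care Levy: 0.93% × 9990.00 Cr = 92.91 Cr
Total withheld: 722.62 Cr + 730.27 Cr + 799.20 Cr + 92.91 Cr = 2345.00 Cr
Net pay: 9990.00 Cr − 2345.00 Cr = 7645.00 Cr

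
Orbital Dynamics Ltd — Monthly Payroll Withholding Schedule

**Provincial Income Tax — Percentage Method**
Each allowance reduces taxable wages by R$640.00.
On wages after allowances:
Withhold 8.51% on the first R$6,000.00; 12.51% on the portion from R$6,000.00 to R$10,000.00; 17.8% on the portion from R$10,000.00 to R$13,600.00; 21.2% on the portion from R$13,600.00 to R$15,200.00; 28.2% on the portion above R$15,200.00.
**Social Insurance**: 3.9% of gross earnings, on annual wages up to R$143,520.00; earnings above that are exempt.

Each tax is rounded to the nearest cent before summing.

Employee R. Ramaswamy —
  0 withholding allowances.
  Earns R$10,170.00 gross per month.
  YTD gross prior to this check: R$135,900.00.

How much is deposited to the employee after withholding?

Provincial Income Tax: taxable = R$10,170.00
  R$1,011.00 + 17.8% × (R$10,170.00 − R$10,000.00) = R$1,011.00 + 17.8% × R$170.00 = R$1,041.26
Social Insurance: cap R$143,520.00 − YTD R$135,900.00 = R$7,620.00 subject; 3.9% × R$7,620.00 = R$297.18
Total withheld: R$1,041.26 + R$297.18 = R$1,338.44
Net pay: R$10,170.00 − R$1,338.44 = R$8,831.56

R$8,831.56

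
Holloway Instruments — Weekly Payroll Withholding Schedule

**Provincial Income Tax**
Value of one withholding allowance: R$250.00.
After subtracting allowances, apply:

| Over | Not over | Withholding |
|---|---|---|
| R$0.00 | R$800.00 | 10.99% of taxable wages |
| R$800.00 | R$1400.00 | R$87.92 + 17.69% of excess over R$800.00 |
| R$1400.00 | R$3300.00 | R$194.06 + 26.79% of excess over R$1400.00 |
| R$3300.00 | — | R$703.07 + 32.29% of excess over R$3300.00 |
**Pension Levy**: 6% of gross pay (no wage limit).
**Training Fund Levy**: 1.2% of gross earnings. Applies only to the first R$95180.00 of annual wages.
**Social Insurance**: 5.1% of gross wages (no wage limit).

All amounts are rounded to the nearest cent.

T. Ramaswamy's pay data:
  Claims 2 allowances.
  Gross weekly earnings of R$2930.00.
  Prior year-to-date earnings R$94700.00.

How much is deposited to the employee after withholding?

R$2129.01

Provincial Income Tax: taxable = R$2930.00 − 2×R$250.00 = R$2430.00
  R$194.06 + 26.79% × (R$2430.00 − R$1400.00) = R$194.06 + 26.79% × R$1030.00 = R$470.00
Pension Levy: 6% × R$2930.00 = R$175.80
Training Fund Levy: cap R$95180.00 − YTD R$94700.00 = R$480.00 subject; 1.2% × R$480.00 = R$5.76
Social Insurance: 5.1% × R$2930.00 = R$149.43
Total withheld: R$470.00 + R$175.80 + R$5.76 + R$149.43 = R$800.99
Net pay: R$2930.00 − R$800.99 = R$2129.01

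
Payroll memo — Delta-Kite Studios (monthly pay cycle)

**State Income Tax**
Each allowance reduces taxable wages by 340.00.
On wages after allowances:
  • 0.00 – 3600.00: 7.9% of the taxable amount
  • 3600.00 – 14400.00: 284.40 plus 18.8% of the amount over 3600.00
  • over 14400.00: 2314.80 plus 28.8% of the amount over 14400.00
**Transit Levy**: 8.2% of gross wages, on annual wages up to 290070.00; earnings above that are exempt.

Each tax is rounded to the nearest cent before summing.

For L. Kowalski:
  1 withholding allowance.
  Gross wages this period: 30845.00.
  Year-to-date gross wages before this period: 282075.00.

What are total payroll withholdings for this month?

7608.63

State Income Tax: taxable = 30845.00 − 1×340.00 = 30505.00
  2314.80 + 28.8% × (30505.00 − 14400.00) = 2314.80 + 28.8% × 16105.00 = 6953.04
Transit Levy: cap 290070.00 − YTD 282075.00 = 7995.00 subject; 8.2% × 7995.00 = 655.59
Total: 6953.04 + 655.59 = 7608.63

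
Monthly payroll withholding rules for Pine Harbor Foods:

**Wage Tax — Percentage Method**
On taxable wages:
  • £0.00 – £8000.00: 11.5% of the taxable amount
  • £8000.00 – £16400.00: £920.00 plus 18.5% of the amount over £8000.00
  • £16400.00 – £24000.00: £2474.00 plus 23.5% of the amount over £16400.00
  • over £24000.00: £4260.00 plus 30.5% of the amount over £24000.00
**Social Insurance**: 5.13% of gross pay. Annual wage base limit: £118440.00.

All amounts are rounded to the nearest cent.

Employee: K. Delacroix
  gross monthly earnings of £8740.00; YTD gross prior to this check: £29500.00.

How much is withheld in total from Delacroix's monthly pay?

£1505.26

Wage Tax: taxable = £8740.00
  £920.00 + 18.5% × (£8740.00 − £8000.00) = £920.00 + 18.5% × £740.00 = £1056.90
Social Insurance: 5.13% × £8740.00 = £448.36
Total: £1056.90 + £448.36 = £1505.26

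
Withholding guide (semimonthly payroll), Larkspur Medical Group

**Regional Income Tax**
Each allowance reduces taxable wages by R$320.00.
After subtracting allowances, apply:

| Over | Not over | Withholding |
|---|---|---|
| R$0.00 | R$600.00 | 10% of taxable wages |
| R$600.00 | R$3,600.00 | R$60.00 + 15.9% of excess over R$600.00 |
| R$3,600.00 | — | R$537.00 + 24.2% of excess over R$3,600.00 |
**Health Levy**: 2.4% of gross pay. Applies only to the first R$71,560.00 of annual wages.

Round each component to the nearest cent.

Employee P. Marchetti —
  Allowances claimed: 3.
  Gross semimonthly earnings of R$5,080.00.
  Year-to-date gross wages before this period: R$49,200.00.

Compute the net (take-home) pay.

R$4,295.24

Regional Income Tax: taxable = R$5,080.00 − 3×R$320.00 = R$4,120.00
  R$537.00 + 24.2% × (R$4,120.00 − R$3,600.00) = R$537.00 + 24.2% × R$520.00 = R$662.84
Health Levy: 2.4% × R$5,080.00 = R$121.92
Total withheld: R$662.84 + R$121.92 = R$784.76
Net pay: R$5,080.00 − R$784.76 = R$4,295.24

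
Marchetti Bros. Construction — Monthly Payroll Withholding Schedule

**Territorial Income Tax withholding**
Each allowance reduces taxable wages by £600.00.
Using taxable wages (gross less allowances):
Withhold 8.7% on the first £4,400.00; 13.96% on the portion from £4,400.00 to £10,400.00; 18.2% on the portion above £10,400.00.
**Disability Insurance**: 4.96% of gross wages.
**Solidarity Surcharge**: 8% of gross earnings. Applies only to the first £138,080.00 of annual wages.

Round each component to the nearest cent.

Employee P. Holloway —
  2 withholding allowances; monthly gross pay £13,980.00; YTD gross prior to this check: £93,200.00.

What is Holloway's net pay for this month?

Territorial Income Tax: taxable = £13,980.00 − 2×£600.00 = £12,780.00
  £1,220.40 + 18.2% × (£12,780.00 − £10,400.00) = £1,220.40 + 18.2% × £2,380.00 = £1,653.56
Disability Insurance: 4.96% × £13,980.00 = £693.41
Solidarity Surcharge: 8% × £13,980.00 = £1,118.40
Total withheld: £1,653.56 + £693.41 + £1,118.40 = £3,465.37
Net pay: £13,980.00 − £3,465.37 = £10,514.63

£10,514.63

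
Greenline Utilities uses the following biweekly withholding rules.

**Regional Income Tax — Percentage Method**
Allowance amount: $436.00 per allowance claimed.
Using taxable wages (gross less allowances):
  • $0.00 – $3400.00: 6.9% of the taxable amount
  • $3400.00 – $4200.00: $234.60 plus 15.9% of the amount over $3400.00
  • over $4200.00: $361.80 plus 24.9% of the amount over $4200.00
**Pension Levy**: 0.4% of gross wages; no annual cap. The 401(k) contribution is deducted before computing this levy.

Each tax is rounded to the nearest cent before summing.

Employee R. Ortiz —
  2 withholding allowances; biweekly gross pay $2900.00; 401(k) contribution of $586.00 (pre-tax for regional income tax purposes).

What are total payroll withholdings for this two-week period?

$108.76

Regional Income Tax: taxable = $2900.00 − $586.00 − 2×$436.00 = $1442.00
  6.9% × $1442.00 = $99.50
Pension Levy: 0.4% × $2314.00 = $9.26
Total: $99.50 + $9.26 = $108.76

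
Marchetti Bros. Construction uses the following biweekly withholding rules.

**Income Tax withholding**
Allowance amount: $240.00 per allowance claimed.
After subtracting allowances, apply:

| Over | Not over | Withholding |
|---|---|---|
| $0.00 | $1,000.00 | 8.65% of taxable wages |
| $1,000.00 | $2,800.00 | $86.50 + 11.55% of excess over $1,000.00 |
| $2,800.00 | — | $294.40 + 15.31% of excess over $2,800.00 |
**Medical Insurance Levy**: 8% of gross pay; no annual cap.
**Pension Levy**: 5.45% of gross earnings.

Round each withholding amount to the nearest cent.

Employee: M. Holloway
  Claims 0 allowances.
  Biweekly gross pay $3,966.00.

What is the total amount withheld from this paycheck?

Income Tax: taxable = $3,966.00
  $294.40 + 15.31% × ($3,966.00 − $2,800.00) = $294.40 + 15.31% × $1,166.00 = $472.91
Medical Insurance Levy: 8% × $3,966.00 = $317.28
Pension Levy: 5.45% × $3,966.00 = $216.15
Total: $472.91 + $317.28 + $216.15 = $1,006.34

$1,006.34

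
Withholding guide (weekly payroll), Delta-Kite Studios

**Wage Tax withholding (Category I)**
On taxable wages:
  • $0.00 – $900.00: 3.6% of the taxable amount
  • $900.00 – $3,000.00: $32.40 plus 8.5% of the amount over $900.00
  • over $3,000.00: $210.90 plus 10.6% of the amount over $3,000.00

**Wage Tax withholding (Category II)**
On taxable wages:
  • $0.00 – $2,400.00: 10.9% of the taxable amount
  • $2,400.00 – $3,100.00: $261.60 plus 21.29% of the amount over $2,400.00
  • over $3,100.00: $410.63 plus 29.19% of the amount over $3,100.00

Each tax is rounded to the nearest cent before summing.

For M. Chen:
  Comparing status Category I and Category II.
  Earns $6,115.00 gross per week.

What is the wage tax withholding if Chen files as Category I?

Wage Tax (Category I): taxable = $6,115.00
  $210.90 + 10.6% × ($6,115.00 − $3,000.00) = $210.90 + 10.6% × $3,115.00 = $541.09

$541.09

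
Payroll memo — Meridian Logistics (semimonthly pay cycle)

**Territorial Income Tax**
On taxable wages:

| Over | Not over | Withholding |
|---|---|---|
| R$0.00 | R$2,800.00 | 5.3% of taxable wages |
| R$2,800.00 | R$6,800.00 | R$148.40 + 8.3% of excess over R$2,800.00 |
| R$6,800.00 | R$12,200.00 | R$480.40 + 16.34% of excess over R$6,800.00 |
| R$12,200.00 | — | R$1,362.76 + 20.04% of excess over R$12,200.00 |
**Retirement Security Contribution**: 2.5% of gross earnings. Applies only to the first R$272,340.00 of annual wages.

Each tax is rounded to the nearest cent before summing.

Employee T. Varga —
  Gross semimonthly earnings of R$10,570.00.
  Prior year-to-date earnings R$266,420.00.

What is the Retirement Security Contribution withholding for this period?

Retirement Security Contribution: cap R$272,340.00 − YTD R$266,420.00 = R$5,920.00 subject; 2.5% × R$5,920.00 = R$148.00

R$148.00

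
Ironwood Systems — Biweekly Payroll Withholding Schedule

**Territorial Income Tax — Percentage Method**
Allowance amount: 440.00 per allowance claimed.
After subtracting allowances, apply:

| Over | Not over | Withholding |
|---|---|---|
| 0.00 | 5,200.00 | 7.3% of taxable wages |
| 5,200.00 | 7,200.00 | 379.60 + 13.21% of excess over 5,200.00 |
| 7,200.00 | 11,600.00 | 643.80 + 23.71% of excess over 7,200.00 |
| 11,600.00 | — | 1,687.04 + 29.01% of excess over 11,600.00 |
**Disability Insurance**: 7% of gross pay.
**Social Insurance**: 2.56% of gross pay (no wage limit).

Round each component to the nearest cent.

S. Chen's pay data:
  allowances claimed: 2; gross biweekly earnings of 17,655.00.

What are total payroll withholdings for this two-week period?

4,876.13

Territorial Income Tax: taxable = 17,655.00 − 2×440.00 = 16,775.00
  1,687.04 + 29.01% × (16,775.00 − 11,600.00) = 1,687.04 + 29.01% × 5,175.00 = 3,188.31
Disability Insurance: 7% × 17,655.00 = 1,235.85
Social Insurance: 2.56% × 17,655.00 = 451.97
Total: 3,188.31 + 1,235.85 + 451.97 = 4,876.13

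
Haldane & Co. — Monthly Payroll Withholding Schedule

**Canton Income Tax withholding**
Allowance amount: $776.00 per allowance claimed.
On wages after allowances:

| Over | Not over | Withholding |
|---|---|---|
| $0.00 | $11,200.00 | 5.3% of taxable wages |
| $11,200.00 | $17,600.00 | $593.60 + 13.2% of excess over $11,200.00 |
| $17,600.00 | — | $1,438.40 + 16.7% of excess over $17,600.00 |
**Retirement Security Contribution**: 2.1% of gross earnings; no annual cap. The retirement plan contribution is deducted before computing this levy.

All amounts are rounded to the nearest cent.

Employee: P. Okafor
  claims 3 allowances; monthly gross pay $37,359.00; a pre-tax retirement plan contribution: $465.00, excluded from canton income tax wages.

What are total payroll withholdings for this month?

$5,046.49

Canton Income Tax: taxable = $37,359.00 − $465.00 − 3×$776.00 = $34,566.00
  $1,438.40 + 16.7% × ($34,566.00 − $17,600.00) = $1,438.40 + 16.7% × $16,966.00 = $4,271.72
Retirement Security Contribution: 2.1% × $36,894.00 = $774.77
Total: $4,271.72 + $774.77 = $5,046.49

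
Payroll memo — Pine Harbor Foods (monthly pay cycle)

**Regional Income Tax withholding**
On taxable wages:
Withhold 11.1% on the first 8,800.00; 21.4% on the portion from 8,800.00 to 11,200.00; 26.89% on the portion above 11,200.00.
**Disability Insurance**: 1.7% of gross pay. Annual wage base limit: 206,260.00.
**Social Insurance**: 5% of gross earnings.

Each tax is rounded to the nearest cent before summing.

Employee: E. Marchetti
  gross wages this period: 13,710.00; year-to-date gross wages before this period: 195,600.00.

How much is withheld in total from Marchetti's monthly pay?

Regional Income Tax: taxable = 13,710.00
  1,490.40 + 26.89% × (13,710.00 − 11,200.00) = 1,490.40 + 26.89% × 2,510.00 = 2,165.34
Disability Insurance: cap 206,260.00 − YTD 195,600.00 = 10,660.00 subject; 1.7% × 10,660.00 = 181.22
Social Insurance: 5% × 13,710.00 = 685.50
Total: 2,165.34 + 181.22 + 685.50 = 3,032.06

3,032.06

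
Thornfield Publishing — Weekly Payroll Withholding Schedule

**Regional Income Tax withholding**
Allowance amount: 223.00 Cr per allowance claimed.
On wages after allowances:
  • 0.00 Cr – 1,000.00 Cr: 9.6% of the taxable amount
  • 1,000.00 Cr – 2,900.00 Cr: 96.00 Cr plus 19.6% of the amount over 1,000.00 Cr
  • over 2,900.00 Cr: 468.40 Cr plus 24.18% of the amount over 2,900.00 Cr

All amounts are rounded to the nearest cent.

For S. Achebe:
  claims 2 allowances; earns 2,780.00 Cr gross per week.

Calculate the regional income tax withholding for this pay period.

Regional Income Tax: taxable = 2,780.00 Cr − 2×223.00 Cr = 2,334.00 Cr
  96.00 Cr + 19.6% × (2,334.00 Cr − 1,000.00 Cr) = 96.00 Cr + 19.6% × 1,334.00 Cr = 357.46 Cr

357.46 Cr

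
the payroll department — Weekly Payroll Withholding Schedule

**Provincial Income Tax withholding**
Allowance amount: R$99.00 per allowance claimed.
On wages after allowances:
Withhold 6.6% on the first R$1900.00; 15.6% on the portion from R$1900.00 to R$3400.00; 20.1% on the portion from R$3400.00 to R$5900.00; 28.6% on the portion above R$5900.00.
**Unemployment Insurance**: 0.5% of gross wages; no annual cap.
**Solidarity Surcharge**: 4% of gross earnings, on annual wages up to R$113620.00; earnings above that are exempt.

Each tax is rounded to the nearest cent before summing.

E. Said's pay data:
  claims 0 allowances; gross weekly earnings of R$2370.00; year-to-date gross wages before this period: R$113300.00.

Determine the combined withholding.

Provincial Income Tax: taxable = R$2370.00
  R$125.40 + 15.6% × (R$2370.00 − R$1900.00) = R$125.40 + 15.6% × R$470.00 = R$198.72
Unemployment Insurance: 0.5% × R$2370.00 = R$11.85
Solidarity Surcharge: cap R$113620.00 − YTD R$113300.00 = R$320.00 subject; 4% × R$320.00 = R$12.80
Total: R$198.72 + R$11.85 + R$12.80 = R$223.37

R$223.37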